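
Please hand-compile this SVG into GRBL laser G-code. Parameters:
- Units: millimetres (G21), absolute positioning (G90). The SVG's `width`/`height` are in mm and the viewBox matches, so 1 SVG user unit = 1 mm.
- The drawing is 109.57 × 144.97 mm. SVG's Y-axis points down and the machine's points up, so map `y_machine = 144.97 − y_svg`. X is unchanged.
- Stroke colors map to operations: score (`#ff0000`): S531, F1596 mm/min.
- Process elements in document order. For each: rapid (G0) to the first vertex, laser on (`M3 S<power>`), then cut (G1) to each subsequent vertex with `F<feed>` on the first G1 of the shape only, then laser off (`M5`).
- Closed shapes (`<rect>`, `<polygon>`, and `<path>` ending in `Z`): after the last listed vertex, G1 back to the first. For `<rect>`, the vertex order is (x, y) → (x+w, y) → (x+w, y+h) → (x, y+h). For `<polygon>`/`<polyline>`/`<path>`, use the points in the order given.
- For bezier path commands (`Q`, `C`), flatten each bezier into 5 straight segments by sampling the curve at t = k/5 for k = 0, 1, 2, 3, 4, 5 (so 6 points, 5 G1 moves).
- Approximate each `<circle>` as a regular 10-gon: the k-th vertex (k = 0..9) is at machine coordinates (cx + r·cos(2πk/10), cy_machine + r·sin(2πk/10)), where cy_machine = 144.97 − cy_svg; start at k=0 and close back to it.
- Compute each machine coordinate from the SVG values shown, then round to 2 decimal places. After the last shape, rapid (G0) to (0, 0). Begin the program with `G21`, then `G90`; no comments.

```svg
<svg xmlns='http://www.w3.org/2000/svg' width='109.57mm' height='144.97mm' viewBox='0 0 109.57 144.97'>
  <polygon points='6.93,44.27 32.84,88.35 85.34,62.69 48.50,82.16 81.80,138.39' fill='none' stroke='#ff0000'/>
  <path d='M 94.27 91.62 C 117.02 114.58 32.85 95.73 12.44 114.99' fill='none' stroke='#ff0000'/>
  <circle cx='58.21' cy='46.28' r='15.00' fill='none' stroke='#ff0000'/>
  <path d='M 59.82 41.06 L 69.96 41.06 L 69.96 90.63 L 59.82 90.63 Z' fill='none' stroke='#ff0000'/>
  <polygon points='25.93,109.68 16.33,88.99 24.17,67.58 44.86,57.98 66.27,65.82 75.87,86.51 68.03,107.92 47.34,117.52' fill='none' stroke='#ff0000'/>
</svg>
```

Since the viewBox matches the mm dimensions, user units are millimetres directly. The only transform is the Y-flip y_m = 144.97 − y_svg.

Shape 1 is a closed polygon drawn with `<polygon>`. Its stroke #ff0000 means score at S531, F1596. After flipping Y the toolpath is (6.93,100.70) → (32.84,56.62) → (85.34,82.28) → (48.50,62.81) → (81.80,6.58) → (6.93,100.70), returning to the start.

Shape 2 is a cubic bezier drawn with `<path>`. Its stroke #ff0000 means score at S531, F1596. After flipping Y the toolpath is (94.27,53.35) → (96.46,43.95) → (81.17,40.75) → (56.61,39.91) → (30.97,37.60) → (12.44,29.98).

Shape 3 is a circle drawn with `<circle>`. Its stroke #ff0000 means score at S531, F1596. After flipping Y the toolpath is (73.21,98.69) → (70.35,107.51) → (62.85,112.96) → (53.57,112.96) → (46.07,107.51) → (43.21,98.69) → (46.07,89.87) → (53.57,84.42) → (62.85,84.42) → (70.35,89.87) → (73.21,98.69), returning to the start.

Shape 4 is a rectangle drawn with `<path>`. Its stroke #ff0000 means score at S531, F1596. After flipping Y the toolpath is (59.82,103.91) → (69.96,103.91) → (69.96,54.34) → (59.82,54.34) → (59.82,103.91), returning to the start.

Shape 5 is a regular polygon drawn with `<polygon>`. Its stroke #ff0000 means score at S531, F1596. After flipping Y the toolpath is (25.93,35.29) → (16.33,55.98) → (24.17,77.39) → (44.86,86.99) → (66.27,79.15) → (75.87,58.46) → (68.03,37.05) → (47.34,27.45) → (25.93,35.29), returning to the start.

G21
G90
G0 X6.93 Y100.70
M3 S531
G1 X32.84 Y56.62 F1596
G1 X85.34 Y82.28
G1 X48.50 Y62.81
G1 X81.80 Y6.58
G1 X6.93 Y100.70
M5
G0 X94.27 Y53.35
M3 S531
G1 X96.46 Y43.95 F1596
G1 X81.17 Y40.75
G1 X56.61 Y39.91
G1 X30.97 Y37.60
G1 X12.44 Y29.98
M5
G0 X73.21 Y98.69
M3 S531
G1 X70.35 Y107.51 F1596
G1 X62.85 Y112.96
G1 X53.57 Y112.96
G1 X46.07 Y107.51
G1 X43.21 Y98.69
G1 X46.07 Y89.87
G1 X53.57 Y84.42
G1 X62.85 Y84.42
G1 X70.35 Y89.87
G1 X73.21 Y98.69
M5
G0 X59.82 Y103.91
M3 S531
G1 X69.96 Y103.91 F1596
G1 X69.96 Y54.34
G1 X59.82 Y54.34
G1 X59.82 Y103.91
M5
G0 X25.93 Y35.29
M3 S531
G1 X16.33 Y55.98 F1596
G1 X24.17 Y77.39
G1 X44.86 Y86.99
G1 X66.27 Y79.15
G1 X75.87 Y58.46
G1 X68.03 Y37.05
G1 X47.34 Y27.45
G1 X25.93 Y35.29
M5
G0 X0.00 Y0.00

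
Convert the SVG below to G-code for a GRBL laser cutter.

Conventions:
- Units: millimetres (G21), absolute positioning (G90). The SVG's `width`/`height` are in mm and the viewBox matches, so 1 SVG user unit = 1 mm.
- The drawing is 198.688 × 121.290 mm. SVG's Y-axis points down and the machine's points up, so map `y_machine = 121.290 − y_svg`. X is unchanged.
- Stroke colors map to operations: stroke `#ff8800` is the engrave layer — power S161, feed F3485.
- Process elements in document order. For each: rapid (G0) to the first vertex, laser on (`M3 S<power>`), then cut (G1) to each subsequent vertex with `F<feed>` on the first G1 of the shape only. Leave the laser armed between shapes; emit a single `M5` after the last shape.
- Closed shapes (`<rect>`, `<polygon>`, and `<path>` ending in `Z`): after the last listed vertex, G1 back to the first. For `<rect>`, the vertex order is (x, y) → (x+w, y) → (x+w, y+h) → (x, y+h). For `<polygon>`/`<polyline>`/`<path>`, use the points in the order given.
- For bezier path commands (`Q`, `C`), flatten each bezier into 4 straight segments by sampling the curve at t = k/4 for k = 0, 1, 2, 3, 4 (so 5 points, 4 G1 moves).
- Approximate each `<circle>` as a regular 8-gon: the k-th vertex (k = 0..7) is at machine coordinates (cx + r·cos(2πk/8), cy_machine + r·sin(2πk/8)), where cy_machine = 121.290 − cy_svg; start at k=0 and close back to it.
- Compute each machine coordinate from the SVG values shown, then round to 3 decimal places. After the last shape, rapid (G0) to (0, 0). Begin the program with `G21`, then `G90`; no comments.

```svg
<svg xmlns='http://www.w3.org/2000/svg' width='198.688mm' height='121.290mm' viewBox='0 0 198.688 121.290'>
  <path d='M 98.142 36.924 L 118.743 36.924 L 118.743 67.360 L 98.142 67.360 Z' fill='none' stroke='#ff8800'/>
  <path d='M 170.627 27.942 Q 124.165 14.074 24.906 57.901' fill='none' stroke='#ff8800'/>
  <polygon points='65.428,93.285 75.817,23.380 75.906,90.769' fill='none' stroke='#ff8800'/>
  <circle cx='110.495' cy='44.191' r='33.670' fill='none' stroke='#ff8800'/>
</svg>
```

viewBox `0 0 198.688 121.290` with mm width/height → 1 unit = 1 mm. Flip: y_m = 121.290 − y_svg.

**Shape 1** — `<path>` rectangle, stroke `#ff8800` → engrave (S161, F3485). Machine vertices: (98.142,84.366) → (118.743,84.366) → (118.743,53.930) → (98.142,53.930) → (98.142,84.366). Closed: final G1 returns to the first vertex.

**Shape 2** — `<path>` quadratic bezier, stroke `#ff8800` → engrave (S161, F3485). Control points (SVG): P0=(170.627,27.942), P1=(124.165,14.074), P2=(24.906,57.901); sampled at t=k/4. Machine vertices: (170.627,93.348) → (144.096,96.676) → (110.966,92.792) → (71.236,81.697) → (24.906,63.389). Open path.

**Shape 3** — `<polygon>` closed polygon, stroke `#ff8800` → engrave (S161, F3485). Machine vertices: (65.428,28.005) → (75.817,97.910) → (75.906,30.521) → (65.428,28.005). Closed: final G1 returns to the first vertex.

**Shape 4** — `<circle>` circle, stroke `#ff8800` → engrave (S161, F3485). Machine vertices: (144.165,77.099) → (134.303,100.907) → (110.495,110.769) → (86.687,100.907) → (76.825,77.099) → (86.687,53.291) → (110.495,43.429) → (134.303,53.291) → (144.165,77.099). Closed: final G1 returns to the first vertex.

G21
G90
G0 X98.142 Y84.366
M3 S161
G1 X118.743 Y84.366 F3485
G1 X118.743 Y53.930
G1 X98.142 Y53.930
G1 X98.142 Y84.366
G0 X170.627 Y93.348
M3 S161
G1 X144.096 Y96.676 F3485
G1 X110.966 Y92.792
G1 X71.236 Y81.697
G1 X24.906 Y63.389
G0 X65.428 Y28.005
M3 S161
G1 X75.817 Y97.910 F3485
G1 X75.906 Y30.521
G1 X65.428 Y28.005
G0 X144.165 Y77.099
M3 S161
G1 X134.303 Y100.907 F3485
G1 X110.495 Y110.769
G1 X86.687 Y100.907
G1 X76.825 Y77.099
G1 X86.687 Y53.291
G1 X110.495 Y43.429
G1 X134.303 Y53.291
G1 X144.165 Y77.099
M5
G0 X0.000 Y0.000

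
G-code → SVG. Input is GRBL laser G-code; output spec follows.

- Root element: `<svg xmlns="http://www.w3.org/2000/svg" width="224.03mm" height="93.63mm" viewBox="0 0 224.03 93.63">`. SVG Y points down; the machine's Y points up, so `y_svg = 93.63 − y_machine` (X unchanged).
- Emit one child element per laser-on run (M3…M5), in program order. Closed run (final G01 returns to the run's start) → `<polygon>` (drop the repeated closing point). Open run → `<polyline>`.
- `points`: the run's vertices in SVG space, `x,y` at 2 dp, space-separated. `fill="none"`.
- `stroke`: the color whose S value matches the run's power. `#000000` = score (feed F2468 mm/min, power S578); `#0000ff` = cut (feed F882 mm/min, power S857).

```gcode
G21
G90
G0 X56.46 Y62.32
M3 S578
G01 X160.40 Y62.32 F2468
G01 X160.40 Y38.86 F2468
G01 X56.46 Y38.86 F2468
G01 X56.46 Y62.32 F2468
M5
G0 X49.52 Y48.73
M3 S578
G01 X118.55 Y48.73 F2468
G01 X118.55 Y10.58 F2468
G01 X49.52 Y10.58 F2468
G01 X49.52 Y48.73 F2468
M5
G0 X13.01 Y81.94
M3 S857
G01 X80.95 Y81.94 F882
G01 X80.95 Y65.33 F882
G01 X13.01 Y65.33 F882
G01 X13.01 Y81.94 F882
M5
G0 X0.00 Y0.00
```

<svg xmlns="http://www.w3.org/2000/svg" width="224.03mm" height="93.63mm" viewBox="0 0 224.03 93.63">
  <polygon points="56.46,31.31 160.40,31.31 160.40,54.77 56.46,54.77" fill="none" stroke="#000000"/>
  <polygon points="49.52,44.90 118.55,44.90 118.55,83.05 49.52,83.05" fill="none" stroke="#000000"/>
  <polygon points="13.01,11.69 80.95,11.69 80.95,28.30 13.01,28.30" fill="none" stroke="#0000ff"/>
</svg>

Each laser-on run becomes one SVG element. Flip Y back into SVG space with y_svg = 93.63 − y_machine.

Run 1: S578 ⇒ score layer `#000000`. The run returns to its start, so emit a `<polygon>` with points (Y-flipped): 56.46,31.31 160.40,31.31 160.40,54.77 56.46,54.77.

Run 2: the run's S578 means `#000000` (score). The run returns to its start, so emit a `<polygon>` with points (Y-flipped): 49.52,44.90 118.55,44.90 118.55,83.05 49.52,83.05.

Run 3: power S857 maps to stroke `#0000ff` (cut). The run returns to its start, so emit a `<polygon>` with points (Y-flipped): 13.01,11.69 80.95,11.69 80.95,28.30 13.01,28.30.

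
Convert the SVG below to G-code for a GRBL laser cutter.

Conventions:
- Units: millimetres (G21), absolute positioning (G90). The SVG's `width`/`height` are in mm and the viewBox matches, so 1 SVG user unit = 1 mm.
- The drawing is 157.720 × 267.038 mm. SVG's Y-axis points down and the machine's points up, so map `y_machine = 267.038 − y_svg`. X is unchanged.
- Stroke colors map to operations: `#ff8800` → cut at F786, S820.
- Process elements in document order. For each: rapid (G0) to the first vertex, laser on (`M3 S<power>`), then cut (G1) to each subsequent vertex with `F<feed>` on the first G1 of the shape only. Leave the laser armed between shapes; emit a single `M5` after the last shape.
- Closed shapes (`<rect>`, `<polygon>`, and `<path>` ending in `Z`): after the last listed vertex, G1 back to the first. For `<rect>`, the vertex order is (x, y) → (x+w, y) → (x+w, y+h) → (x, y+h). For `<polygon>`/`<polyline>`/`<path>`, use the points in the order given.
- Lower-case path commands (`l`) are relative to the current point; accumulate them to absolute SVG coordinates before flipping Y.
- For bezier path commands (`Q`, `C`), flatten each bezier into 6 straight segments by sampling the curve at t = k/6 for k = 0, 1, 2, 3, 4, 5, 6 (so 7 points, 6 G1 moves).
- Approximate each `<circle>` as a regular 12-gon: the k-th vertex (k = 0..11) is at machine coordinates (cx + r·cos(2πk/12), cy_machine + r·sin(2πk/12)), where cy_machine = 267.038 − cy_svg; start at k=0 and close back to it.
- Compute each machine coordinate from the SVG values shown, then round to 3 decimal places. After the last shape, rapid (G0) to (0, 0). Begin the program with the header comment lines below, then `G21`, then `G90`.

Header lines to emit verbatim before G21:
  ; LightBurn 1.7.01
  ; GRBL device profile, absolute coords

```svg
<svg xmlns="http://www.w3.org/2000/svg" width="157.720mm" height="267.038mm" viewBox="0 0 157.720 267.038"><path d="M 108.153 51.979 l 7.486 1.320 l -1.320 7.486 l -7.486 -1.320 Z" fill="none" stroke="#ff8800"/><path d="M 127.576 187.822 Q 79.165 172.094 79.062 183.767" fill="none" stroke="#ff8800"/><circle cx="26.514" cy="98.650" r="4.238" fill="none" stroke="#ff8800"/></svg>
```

viewBox `0 0 157.720 267.038` with mm width/height → 1 unit = 1 mm. Flip: y_m = 267.038 − y_svg.

**Shape 1** — `<path>` regular polygon, stroke `#ff8800` → cut (S820, F786). Machine vertices: (108.153,215.059) → (115.639,213.739) → (114.319,206.253) → (106.833,207.573) → (108.153,215.059). Closed: final G1 returns to the first vertex.

**Shape 2** — `<path>` quadratic bezier, stroke `#ff8800` → cut (S820, F786). Control points (SVG): P0=(127.576,187.822), P1=(79.165,172.094), P2=(79.062,183.767); sampled at t=k/6. Machine vertices: (127.576,79.216) → (112.781,83.698) → (100.670,86.657) → (91.242,88.094) → (84.498,88.008) → (80.438,86.401) → (79.062,83.271). Open path.

**Shape 3** — `<circle>` circle, stroke `#ff8800` → cut (S820, F786). Machine vertices: (30.752,168.388) → (30.184,170.507) → (28.633,172.058) → (26.514,172.626) → (24.395,172.058) → (22.844,170.507) → (22.276,168.388) → (22.844,166.269) → (24.395,164.718) → (26.514,164.150) → (28.633,164.718) → (30.184,166.269) → (30.752,168.388). Closed: final G1 returns to the first vertex.

; LightBurn 1.7.01
; GRBL device profile, absolute coords
G21
G90
G0 X108.153 Y215.059
M3 S820
G1 X115.639 Y213.739 F786
G1 X114.319 Y206.253
G1 X106.833 Y207.573
G1 X108.153 Y215.059
G0 X127.576 Y79.216
M3 S820
G1 X112.781 Y83.698 F786
G1 X100.670 Y86.657
G1 X91.242 Y88.094
G1 X84.498 Y88.008
G1 X80.438 Y86.401
G1 X79.062 Y83.271
G0 X30.752 Y168.388
M3 S820
G1 X30.184 Y170.507 F786
G1 X28.633 Y172.058
G1 X26.514 Y172.626
G1 X24.395 Y172.058
G1 X22.844 Y170.507
G1 X22.276 Y168.388
G1 X22.844 Y166.269
G1 X24.395 Y164.718
G1 X26.514 Y164.150
G1 X28.633 Y164.718
G1 X30.184 Y166.269
G1 X30.752 Y168.388
M5
G0 X0.000 Y0.000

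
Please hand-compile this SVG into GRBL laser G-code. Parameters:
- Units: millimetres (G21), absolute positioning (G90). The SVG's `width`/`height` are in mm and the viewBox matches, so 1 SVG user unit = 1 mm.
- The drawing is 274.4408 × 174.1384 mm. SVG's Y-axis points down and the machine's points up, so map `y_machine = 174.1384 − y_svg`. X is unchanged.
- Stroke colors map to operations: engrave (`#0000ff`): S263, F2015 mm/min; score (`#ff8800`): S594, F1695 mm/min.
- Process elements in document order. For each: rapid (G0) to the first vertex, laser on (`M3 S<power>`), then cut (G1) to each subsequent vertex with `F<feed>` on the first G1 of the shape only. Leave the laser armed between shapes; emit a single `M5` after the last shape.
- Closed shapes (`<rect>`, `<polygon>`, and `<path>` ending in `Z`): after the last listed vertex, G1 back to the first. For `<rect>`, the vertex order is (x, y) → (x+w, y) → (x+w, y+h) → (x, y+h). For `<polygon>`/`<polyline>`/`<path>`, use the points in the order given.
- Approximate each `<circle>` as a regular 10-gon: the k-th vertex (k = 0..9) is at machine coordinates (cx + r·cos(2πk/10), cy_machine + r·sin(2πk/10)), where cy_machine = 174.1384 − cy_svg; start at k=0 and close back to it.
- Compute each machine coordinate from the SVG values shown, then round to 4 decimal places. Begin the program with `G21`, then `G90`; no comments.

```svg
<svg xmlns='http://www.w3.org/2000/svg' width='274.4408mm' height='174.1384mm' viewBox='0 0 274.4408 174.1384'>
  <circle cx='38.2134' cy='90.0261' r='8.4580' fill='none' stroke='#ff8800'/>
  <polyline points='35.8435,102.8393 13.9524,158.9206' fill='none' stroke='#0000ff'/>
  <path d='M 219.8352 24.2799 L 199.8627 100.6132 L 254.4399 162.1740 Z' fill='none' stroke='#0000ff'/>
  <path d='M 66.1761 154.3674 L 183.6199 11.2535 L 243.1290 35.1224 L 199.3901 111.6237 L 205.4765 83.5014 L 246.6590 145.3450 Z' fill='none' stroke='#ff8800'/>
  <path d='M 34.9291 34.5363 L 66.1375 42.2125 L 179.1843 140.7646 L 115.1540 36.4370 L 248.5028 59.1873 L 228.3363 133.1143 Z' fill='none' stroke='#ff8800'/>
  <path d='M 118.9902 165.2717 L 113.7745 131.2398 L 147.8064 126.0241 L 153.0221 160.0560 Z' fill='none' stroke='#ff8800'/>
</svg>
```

viewBox `0 0 274.4408 174.1384` with mm width/height → 1 unit = 1 mm. Flip: y_m = 174.1384 − y_svg.

**Shape 1** — `<circle>` circle, stroke `#ff8800` → score (S594, F1695). Machine vertices: (46.6714,84.1123) → (45.0561,89.0838) → (40.8271,92.1563) → (35.5997,92.1563) → (31.3707,89.0838) → (29.7554,84.1123) → (31.3707,79.1408) → (35.5997,76.0683) → (40.8271,76.0683) → (45.0561,79.1408) → (46.6714,84.1123). Closed: final G1 returns to the first vertex.

**Shape 2** — `<polyline>` line segment, stroke `#0000ff` → engrave (S263, F2015). Machine vertices: (35.8435,71.2991) → (13.9524,15.2178). Open path.

**Shape 3** — `<path>` closed polygon, stroke `#0000ff` → engrave (S263, F2015). Machine vertices: (219.8352,149.8585) → (199.8627,73.5252) → (254.4399,11.9644) → (219.8352,149.8585). Closed: final G1 returns to the first vertex.

**Shape 4** — `<path>` closed polygon, stroke `#ff8800` → score (S594, F1695). Machine vertices: (66.1761,19.7710) → (183.6199,162.8849) → (243.1290,139.0160) → (199.3901,62.5147) → (205.4765,90.6370) → (246.6590,28.7934) → (66.1761,19.7710). Closed: final G1 returns to the first vertex.

**Shape 5** — `<path>` closed polygon, stroke `#ff8800` → score (S594, F1695). Machine vertices: (34.9291,139.6021) → (66.1375,131.9259) → (179.1843,33.3738) → (115.1540,137.7014) → (248.5028,114.9511) → (228.3363,41.0241) → (34.9291,139.6021). Closed: final G1 returns to the first vertex.

**Shape 6** — `<path>` regular polygon, stroke `#ff8800` → score (S594, F1695). Machine vertices: (118.9902,8.8667) → (113.7745,42.8986) → (147.8064,48.1143) → (153.0221,14.0824) → (118.9902,8.8667). Closed: final G1 returns to the first vertex.

G21
G90
G0 X46.6714 Y84.1123
M3 S594
G1 X45.0561 Y89.0838 F1695
G1 X40.8271 Y92.1563
G1 X35.5997 Y92.1563
G1 X31.3707 Y89.0838
G1 X29.7554 Y84.1123
G1 X31.3707 Y79.1408
G1 X35.5997 Y76.0683
G1 X40.8271 Y76.0683
G1 X45.0561 Y79.1408
G1 X46.6714 Y84.1123
G0 X35.8435 Y71.2991
M3 S263
G1 X13.9524 Y15.2178 F2015
G0 X219.8352 Y149.8585
M3 S263
G1 X199.8627 Y73.5252 F2015
G1 X254.4399 Y11.9644
G1 X219.8352 Y149.8585
G0 X66.1761 Y19.7710
M3 S594
G1 X183.6199 Y162.8849 F1695
G1 X243.1290 Y139.0160
G1 X199.3901 Y62.5147
G1 X205.4765 Y90.6370
G1 X246.6590 Y28.7934
G1 X66.1761 Y19.7710
G0 X34.9291 Y139.6021
M3 S594
G1 X66.1375 Y131.9259 F1695
G1 X179.1843 Y33.3738
G1 X115.1540 Y137.7014
G1 X248.5028 Y114.9511
G1 X228.3363 Y41.0241
G1 X34.9291 Y139.6021
G0 X118.9902 Y8.8667
M3 S594
G1 X113.7745 Y42.8986 F1695
G1 X147.8064 Y48.1143
G1 X153.0221 Y14.0824
G1 X118.9902 Y8.8667
M5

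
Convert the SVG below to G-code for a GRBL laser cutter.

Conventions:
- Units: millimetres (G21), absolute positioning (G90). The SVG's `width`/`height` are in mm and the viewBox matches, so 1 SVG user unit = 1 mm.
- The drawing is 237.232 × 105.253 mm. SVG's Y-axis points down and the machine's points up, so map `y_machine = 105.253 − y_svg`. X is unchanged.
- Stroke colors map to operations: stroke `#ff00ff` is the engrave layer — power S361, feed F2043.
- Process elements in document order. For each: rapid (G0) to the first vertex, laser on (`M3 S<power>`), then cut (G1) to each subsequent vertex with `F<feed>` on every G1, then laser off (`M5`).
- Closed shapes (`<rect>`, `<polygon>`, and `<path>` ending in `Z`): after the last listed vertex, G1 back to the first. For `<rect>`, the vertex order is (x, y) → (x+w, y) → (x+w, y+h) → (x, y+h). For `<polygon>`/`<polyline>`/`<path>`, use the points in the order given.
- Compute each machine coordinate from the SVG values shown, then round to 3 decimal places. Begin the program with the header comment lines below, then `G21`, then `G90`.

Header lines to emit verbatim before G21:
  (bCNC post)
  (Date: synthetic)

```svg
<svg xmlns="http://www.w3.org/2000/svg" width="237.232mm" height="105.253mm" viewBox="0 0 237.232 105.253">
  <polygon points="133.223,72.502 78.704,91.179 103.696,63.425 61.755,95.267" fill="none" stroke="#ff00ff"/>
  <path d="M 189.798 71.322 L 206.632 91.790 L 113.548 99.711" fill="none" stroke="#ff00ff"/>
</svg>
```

Since the viewBox matches the mm dimensions, user units are millimetres directly. The only transform is the Y-flip y_m = 105.253 − y_svg.

Shape 1 is a closed polygon drawn with `<polygon>`. Its stroke #ff00ff means engrave at S361, F2043. After flipping Y the toolpath is (133.223,32.751) → (78.704,14.074) → (103.696,41.828) → (61.755,9.986) → (133.223,32.751), returning to the start.

Shape 2 is a open polyline drawn with `<path>`. Its stroke #ff00ff means engrave at S361, F2043. After flipping Y the toolpath is (189.798,33.931) → (206.632,13.463) → (113.548,5.542).

(bCNC post)
(Date: synthetic)
G21
G90
G0 X133.223 Y32.751
M3 S361
G1 X78.704 Y14.074 F2043
G1 X103.696 Y41.828 F2043
G1 X61.755 Y9.986 F2043
G1 X133.223 Y32.751 F2043
M5
G0 X189.798 Y33.931
M3 S361
G1 X206.632 Y13.463 F2043
G1 X113.548 Y5.542 F2043
M5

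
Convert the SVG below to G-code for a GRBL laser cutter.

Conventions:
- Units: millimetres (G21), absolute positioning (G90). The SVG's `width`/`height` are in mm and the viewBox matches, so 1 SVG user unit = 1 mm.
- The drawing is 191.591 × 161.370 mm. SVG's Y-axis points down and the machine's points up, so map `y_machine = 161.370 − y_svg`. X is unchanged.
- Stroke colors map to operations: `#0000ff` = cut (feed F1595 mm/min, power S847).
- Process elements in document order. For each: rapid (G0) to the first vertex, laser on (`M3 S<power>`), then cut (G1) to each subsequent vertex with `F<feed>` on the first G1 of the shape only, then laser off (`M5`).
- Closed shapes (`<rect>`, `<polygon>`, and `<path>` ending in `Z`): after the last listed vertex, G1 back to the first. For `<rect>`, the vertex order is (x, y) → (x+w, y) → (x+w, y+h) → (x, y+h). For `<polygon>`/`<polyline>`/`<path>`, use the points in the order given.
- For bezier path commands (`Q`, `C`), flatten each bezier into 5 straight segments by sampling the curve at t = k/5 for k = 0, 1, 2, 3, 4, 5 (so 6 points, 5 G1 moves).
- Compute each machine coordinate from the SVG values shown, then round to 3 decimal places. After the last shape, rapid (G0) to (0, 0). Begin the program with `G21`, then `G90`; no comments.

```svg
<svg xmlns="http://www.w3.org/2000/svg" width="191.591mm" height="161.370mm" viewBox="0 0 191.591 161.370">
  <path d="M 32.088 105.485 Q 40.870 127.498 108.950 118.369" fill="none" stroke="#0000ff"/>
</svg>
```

G21
G90
G0 X32.088 Y55.885
M3 S847
G1 X37.973 Y48.325 F1595
G1 X48.601 Y43.257
G1 X63.974 Y40.681
G1 X84.090 Y40.595
G1 X108.950 Y43.001
M5
G0 X0.000 Y0.000

1 u = 1 mm; y_m = 161.370 − y.

[1] `<path>` quadratic bezier, #0000ff→cut S847 F1595: (32.088,55.885) → (37.973,48.325) → (48.601,43.257) → (63.974,40.681) → (84.090,40.595) → (108.950,43.001)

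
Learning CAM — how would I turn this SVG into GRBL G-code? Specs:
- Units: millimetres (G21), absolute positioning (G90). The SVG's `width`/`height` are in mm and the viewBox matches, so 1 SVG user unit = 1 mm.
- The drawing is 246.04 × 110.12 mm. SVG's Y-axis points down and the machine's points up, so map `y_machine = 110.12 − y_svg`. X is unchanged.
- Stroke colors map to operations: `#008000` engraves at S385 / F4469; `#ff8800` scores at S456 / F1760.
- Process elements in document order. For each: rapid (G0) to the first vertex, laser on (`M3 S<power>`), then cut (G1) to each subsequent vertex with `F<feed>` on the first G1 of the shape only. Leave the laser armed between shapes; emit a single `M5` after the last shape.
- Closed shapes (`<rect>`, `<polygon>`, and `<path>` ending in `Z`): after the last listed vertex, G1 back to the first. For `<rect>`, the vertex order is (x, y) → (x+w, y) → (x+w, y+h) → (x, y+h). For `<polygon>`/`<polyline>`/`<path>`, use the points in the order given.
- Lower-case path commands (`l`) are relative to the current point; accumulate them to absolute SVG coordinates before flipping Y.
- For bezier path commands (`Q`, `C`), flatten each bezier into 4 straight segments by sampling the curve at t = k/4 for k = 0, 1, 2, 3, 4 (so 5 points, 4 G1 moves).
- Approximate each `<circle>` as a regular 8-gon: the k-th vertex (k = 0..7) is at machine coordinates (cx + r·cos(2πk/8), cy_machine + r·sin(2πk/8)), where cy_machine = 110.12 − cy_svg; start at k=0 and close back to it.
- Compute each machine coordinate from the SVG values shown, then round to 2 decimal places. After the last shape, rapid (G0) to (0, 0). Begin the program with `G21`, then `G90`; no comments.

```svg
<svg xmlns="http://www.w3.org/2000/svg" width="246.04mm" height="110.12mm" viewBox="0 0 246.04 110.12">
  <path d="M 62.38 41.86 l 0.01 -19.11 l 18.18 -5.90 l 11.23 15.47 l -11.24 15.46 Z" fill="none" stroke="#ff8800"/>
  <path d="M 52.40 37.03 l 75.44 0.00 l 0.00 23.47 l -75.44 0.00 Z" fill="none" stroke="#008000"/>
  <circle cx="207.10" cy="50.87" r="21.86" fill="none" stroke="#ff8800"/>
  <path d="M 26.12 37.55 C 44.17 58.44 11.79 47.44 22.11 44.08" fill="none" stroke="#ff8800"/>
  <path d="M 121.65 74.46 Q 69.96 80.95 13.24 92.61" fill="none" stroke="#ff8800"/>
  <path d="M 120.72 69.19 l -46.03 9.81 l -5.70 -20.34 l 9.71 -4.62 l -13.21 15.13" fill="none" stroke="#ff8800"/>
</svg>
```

G21
G90
G0 X62.38 Y68.26
M3 S456
G1 X62.39 Y87.37 F1760
G1 X80.57 Y93.27
G1 X91.80 Y77.80
G1 X80.56 Y62.34
G1 X62.38 Y68.26
G0 X52.40 Y73.09
M3 S385
G1 X127.84 Y73.09 F4469
G1 X127.84 Y49.62
G1 X52.40 Y49.62
G1 X52.40 Y73.09
G0 X228.96 Y59.25
M3 S456
G1 X222.56 Y74.71 F1760
G1 X207.10 Y81.11
G1 X191.64 Y74.71
G1 X185.24 Y59.25
G1 X191.64 Y43.79
G1 X207.10 Y37.39
G1 X222.56 Y43.79
G1 X228.96 Y59.25
G0 X26.12 Y72.57
M3 S456
G1 X31.66 Y62.26 F1760
G1 X27.01 Y60.21
G1 X20.92 Y62.71
G1 X22.11 Y66.04
G0 X121.65 Y35.66
M3 S456
G1 X95.49 Y32.09 F1760
G1 X68.70 Y27.88
G1 X41.29 Y23.02
G1 X13.24 Y17.51
G0 X120.72 Y40.93
M3 S456
G1 X74.69 Y31.12 F1760
G1 X68.99 Y51.46
G1 X78.70 Y56.08
G1 X65.49 Y40.95
M5
G0 X0.00 Y0.00

1 u = 1 mm; y_m = 110.12 − y.

[1] `<path>` regular polygon, #ff8800→score S456 F1760: (62.38,68.26) → (62.39,87.37) → (80.57,93.27) → (91.80,77.80) → (80.56,62.34) → (62.38,68.26) (closed)

[2] `<path>` rectangle, #008000→engrave S385 F4469: (52.40,73.09) → (127.84,73.09) → (127.84,49.62) → (52.40,49.62) → (52.40,73.09) (closed)

[3] `<circle>` circle, #ff8800→score S456 F1760: (228.96,59.25) → (222.56,74.71) → (207.10,81.11) → (191.64,74.71) → (185.24,59.25) → (191.64,43.79) → (207.10,37.39) → (222.56,43.79) → (228.96,59.25) (closed)

[4] `<path>` cubic bezier, #ff8800→score S456 F1760: (26.12,72.57) → (31.66,62.26) → (27.01,60.21) → (20.92,62.71) → (22.11,66.04)

[5] `<path>` quadratic bezier, #ff8800→score S456 F1760: (121.65,35.66) → (95.49,32.09) → (68.70,27.88) → (41.29,23.02) → (13.24,17.51)

[6] `<path>` open polyline, #ff8800→score S456 F1760: (120.72,40.93) → (74.69,31.12) → (68.99,51.46) → (78.70,56.08) → (65.49,40.95)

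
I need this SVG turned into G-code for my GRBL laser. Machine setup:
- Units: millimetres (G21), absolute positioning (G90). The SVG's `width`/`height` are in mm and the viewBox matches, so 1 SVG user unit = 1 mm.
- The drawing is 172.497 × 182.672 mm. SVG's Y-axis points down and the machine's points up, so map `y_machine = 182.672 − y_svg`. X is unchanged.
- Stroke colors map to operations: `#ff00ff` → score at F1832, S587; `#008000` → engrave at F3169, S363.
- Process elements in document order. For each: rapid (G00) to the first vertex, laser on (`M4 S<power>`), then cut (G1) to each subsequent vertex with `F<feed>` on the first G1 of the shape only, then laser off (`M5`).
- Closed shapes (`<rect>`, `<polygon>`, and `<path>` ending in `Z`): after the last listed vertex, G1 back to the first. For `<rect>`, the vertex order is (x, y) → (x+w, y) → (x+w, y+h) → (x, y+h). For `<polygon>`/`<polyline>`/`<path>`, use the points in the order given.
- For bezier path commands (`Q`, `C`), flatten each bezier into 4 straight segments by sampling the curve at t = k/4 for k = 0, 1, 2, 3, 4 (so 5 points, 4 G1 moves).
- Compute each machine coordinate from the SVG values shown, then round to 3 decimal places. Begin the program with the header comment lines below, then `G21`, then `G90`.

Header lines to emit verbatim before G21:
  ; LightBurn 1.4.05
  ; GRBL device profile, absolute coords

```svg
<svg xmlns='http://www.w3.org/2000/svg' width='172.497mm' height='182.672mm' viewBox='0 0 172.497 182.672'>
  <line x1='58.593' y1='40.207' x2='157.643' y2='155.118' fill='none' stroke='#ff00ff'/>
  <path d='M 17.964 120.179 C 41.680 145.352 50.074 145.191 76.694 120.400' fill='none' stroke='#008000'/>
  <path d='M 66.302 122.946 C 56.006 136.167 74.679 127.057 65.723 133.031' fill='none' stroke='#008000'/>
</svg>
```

; LightBurn 1.4.05
; GRBL device profile, absolute coords
G21
G90
G00 X58.593 Y142.465
M4 S587
G1 X157.643 Y27.554 F1832
M5
G00 X17.964 Y62.493
M4 S363
G1 X33.402 Y48.352 F3169
G1 X46.240 Y43.646
G1 X59.622 Y48.308
G1 X76.694 Y62.272
M5
G00 X66.302 Y59.726
M4 S363
G1 X63.127 Y53.413 F3169
G1 X65.510 Y51.966
G1 X68.144 Y51.878
G1 X65.723 Y49.641
M5

viewBox `0 0 172.497 182.672` with mm width/height → 1 unit = 1 mm. Flip: y_m = 182.672 − y_svg.

**Shape 1** — `<line>` line segment, stroke `#ff00ff` → score (S587, F1832). Machine vertices: (58.593,142.465) → (157.643,27.554). Open path.

**Shape 2** — `<path>` cubic bezier, stroke `#008000` → engrave (S363, F3169). Control points (SVG): P0=(17.964,120.179), P1=(41.680,145.352), P2=(50.074,145.191), P3=(76.694,120.400); sampled at t=k/4. Machine vertices: (17.964,62.493) → (33.402,48.352) → (46.240,43.646) → (59.622,48.308) → (76.694,62.272). Open path.

**Shape 3** — `<path>` cubic bezier, stroke `#008000` → engrave (S363, F3169). Control points (SVG): P0=(66.302,122.946), P1=(56.006,136.167), P2=(74.679,127.057), P3=(65.723,133.031); sampled at t=k/4. Machine vertices: (66.302,59.726) → (63.127,53.413) → (65.510,51.966) → (68.144,51.878) → (65.723,49.641). Open path.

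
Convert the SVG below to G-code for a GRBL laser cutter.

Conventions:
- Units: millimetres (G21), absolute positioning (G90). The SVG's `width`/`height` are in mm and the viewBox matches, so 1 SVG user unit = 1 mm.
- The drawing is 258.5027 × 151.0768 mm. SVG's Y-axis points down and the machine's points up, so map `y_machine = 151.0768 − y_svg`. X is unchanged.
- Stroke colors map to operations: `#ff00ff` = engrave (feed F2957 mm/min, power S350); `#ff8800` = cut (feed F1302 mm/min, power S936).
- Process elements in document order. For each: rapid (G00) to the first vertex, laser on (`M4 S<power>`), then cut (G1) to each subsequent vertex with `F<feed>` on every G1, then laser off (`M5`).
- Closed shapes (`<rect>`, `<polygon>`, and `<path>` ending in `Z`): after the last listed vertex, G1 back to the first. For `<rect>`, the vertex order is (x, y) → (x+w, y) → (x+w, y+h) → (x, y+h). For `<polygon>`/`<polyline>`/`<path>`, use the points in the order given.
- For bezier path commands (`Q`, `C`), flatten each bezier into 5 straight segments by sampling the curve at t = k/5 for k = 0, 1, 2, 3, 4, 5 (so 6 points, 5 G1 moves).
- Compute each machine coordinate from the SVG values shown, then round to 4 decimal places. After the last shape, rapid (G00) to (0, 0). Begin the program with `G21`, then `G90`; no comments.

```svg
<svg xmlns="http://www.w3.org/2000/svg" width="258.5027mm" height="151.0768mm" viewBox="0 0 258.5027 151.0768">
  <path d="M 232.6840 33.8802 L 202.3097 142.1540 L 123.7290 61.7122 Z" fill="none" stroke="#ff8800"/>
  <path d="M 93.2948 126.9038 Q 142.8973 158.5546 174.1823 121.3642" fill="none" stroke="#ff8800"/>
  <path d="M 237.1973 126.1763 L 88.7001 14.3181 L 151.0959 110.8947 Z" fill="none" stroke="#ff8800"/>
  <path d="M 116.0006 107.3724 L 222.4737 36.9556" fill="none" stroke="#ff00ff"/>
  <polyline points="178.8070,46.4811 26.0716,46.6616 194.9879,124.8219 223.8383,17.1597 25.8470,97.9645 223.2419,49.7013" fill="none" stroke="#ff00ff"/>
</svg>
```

viewBox `0 0 258.5027 151.0768` with mm width/height → 1 unit = 1 mm. Flip: y_m = 151.0768 − y_svg.

**Shape 1** — `<path>` regular polygon, stroke `#ff8800` → cut (S936, F1302). Machine vertices: (232.6840,117.1966) → (202.3097,8.9228) → (123.7290,89.3646) → (232.6840,117.1966). Closed: final G1 returns to the first vertex.

**Shape 2** — `<path>` quadratic bezier, stroke `#ff8800` → cut (S936, F1302). Control points (SVG): P0=(93.2948,126.9038), P1=(142.8973,158.5546), P2=(174.1823,121.3642); sampled at t=k/5. Machine vertices: (93.2948,24.1730) → (112.4031,14.2663) → (130.0460,9.8670) → (146.2235,10.9749) → (160.9356,17.5901) → (174.1823,29.7126). Open path.

**Shape 3** — `<path>` closed polygon, stroke `#ff8800` → cut (S936, F1302). Machine vertices: (237.1973,24.9005) → (88.7001,136.7587) → (151.0959,40.1821) → (237.1973,24.9005). Closed: final G1 returns to the first vertex.

**Shape 4** — `<path>` line segment, stroke `#ff00ff` → engrave (S350, F2957). Machine vertices: (116.0006,43.7044) → (222.4737,114.1212). Open path.

**Shape 5** — `<polyline>` open polyline, stroke `#ff00ff` → engrave (S350, F2957). Machine vertices: (178.8070,104.5957) → (26.0716,104.4152) → (194.9879,26.2549) → (223.8383,133.9171) → (25.8470,53.1123) → (223.2419,101.3755). Open path.

G21
G90
G00 X232.6840 Y117.1966
M4 S936
G1 X202.3097 Y8.9228 F1302
G1 X123.7290 Y89.3646 F1302
G1 X232.6840 Y117.1966 F1302
M5
G00 X93.2948 Y24.1730
M4 S936
G1 X112.4031 Y14.2663 F1302
G1 X130.0460 Y9.8670 F1302
G1 X146.2235 Y10.9749 F1302
G1 X160.9356 Y17.5901 F1302
G1 X174.1823 Y29.7126 F1302
M5
G00 X237.1973 Y24.9005
M4 S936
G1 X88.7001 Y136.7587 F1302
G1 X151.0959 Y40.1821 F1302
G1 X237.1973 Y24.9005 F1302
M5
G00 X116.0006 Y43.7044
M4 S350
G1 X222.4737 Y114.1212 F2957
M5
G00 X178.8070 Y104.5957
M4 S350
G1 X26.0716 Y104.4152 F2957
G1 X194.9879 Y26.2549 F2957
G1 X223.8383 Y133.9171 F2957
G1 X25.8470 Y53.1123 F2957
G1 X223.2419 Y101.3755 F2957
M5
G00 X0.0000 Y0.0000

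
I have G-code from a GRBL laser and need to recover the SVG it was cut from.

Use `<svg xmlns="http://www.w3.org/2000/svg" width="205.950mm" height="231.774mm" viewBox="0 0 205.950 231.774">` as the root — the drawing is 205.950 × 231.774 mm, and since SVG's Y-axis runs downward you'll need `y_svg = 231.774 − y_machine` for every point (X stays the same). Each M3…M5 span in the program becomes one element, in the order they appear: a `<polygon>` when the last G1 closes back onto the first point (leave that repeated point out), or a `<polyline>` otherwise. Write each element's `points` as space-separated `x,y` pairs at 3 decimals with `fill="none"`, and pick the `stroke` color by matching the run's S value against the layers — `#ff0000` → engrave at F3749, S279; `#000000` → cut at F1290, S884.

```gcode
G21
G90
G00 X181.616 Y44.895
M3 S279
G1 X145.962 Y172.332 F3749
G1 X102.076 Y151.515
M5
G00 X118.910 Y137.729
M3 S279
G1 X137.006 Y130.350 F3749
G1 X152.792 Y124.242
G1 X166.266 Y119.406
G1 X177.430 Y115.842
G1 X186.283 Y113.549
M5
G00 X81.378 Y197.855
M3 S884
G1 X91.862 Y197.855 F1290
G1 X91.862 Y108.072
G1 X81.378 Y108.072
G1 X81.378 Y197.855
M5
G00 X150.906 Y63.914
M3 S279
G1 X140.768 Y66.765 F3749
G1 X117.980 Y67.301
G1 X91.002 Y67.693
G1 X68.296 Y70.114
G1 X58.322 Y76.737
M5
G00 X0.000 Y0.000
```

Each laser-on run becomes one SVG element. Flip Y back into SVG space with y_svg = 231.774 − y_machine.

Run 1: the run's S279 means `#ff0000` (engrave). The run is open, so emit a `<polyline>` with points (Y-flipped): 181.616,186.879 145.962,59.442 102.076,80.259.

Run 2: the run's S279 means `#ff0000` (engrave). The run is open, so emit a `<polyline>` with points (Y-flipped): 118.910,94.045 137.006,101.424 152.792,107.532 166.266,112.368 177.430,115.932 186.283,118.225.

Run 3: the run's S884 means `#000000` (cut). The run returns to its start, so emit a `<polygon>` with points (Y-flipped): 81.378,33.919 91.862,33.919 91.862,123.702 81.378,123.702.

Run 4: the run's S279 means `#ff0000` (engrave). The run is open, so emit a `<polyline>` with points (Y-flipped): 150.906,167.860 140.768,165.009 117.980,164.473 91.002,164.081 68.296,161.660 58.322,155.037.

<svg xmlns="http://www.w3.org/2000/svg" width="205.950mm" height="231.774mm" viewBox="0 0 205.950 231.774">
  <polyline points="181.616,186.879 145.962,59.442 102.076,80.259" fill="none" stroke="#ff0000"/>
  <polyline points="118.910,94.045 137.006,101.424 152.792,107.532 166.266,112.368 177.430,115.932 186.283,118.225" fill="none" stroke="#ff0000"/>
  <polygon points="81.378,33.919 91.862,33.919 91.862,123.702 81.378,123.702" fill="none" stroke="#000000"/>
  <polyline points="150.906,167.860 140.768,165.009 117.980,164.473 91.002,164.081 68.296,161.660 58.322,155.037" fill="none" stroke="#ff0000"/>
</svg>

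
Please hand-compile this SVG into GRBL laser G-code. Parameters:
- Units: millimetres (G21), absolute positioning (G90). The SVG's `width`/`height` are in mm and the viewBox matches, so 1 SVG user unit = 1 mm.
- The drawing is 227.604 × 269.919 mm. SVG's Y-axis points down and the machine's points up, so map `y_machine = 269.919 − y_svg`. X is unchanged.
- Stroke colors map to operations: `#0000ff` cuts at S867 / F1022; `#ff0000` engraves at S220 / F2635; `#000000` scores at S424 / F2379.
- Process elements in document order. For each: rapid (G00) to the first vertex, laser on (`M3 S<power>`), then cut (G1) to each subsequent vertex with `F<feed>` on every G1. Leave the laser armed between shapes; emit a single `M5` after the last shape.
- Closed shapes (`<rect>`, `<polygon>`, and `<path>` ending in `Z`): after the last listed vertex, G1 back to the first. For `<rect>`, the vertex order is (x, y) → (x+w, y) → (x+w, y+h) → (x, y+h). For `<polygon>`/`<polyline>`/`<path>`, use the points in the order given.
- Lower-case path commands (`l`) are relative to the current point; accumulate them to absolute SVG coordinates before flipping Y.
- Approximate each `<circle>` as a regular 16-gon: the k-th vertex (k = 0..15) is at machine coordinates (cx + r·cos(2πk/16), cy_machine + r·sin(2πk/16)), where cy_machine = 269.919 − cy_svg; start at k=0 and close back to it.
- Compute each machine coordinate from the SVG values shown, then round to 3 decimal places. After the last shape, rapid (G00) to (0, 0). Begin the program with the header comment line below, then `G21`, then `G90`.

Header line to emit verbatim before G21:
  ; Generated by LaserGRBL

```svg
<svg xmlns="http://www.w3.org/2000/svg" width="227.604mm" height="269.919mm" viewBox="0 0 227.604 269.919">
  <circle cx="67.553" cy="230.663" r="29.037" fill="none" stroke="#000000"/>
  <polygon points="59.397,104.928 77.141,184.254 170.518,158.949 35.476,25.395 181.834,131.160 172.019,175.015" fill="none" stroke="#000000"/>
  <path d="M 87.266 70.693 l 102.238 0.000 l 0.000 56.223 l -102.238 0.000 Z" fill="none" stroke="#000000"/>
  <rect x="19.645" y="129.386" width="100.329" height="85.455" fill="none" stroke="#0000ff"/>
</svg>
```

viewBox `0 0 227.604 269.919` with mm width/height → 1 unit = 1 mm. Flip: y_m = 269.919 − y_svg.

**Shape 1** — `<circle>` circle, stroke `#000000` → score (S424, F2379). Machine vertices: (96.590,39.256) → (94.380,50.368) → (88.085,59.788) → (78.665,66.083) → (67.553,68.293) → (56.441,66.083) → (47.021,59.788) → (40.726,50.368) → (38.516,39.256) → (40.726,28.144) → (47.021,18.724) → (56.441,12.429) → (67.553,10.219) → (78.665,12.429) → (88.085,18.724) → (94.380,28.144) → (96.590,39.256). Closed: final G1 returns to the first vertex.

**Shape 2** — `<polygon>` closed polygon, stroke `#000000` → score (S424, F2379). Machine vertices: (59.397,164.991) → (77.141,85.665) → (170.518,110.970) → (35.476,244.524) → (181.834,138.759) → (172.019,94.904) → (59.397,164.991). Closed: final G1 returns to the first vertex.

**Shape 3** — `<path>` rectangle, stroke `#000000` → score (S424, F2379). Machine vertices: (87.266,199.226) → (189.504,199.226) → (189.504,143.003) → (87.266,143.003) → (87.266,199.226). Closed: final G1 returns to the first vertex.

**Shape 4** — `<rect>` rectangle, stroke `#0000ff` → cut (S867, F1022). Machine vertices: (19.645,140.533) → (119.974,140.533) → (119.974,55.078) → (19.645,55.078) → (19.645,140.533). Closed: final G1 returns to the first vertex.

; Generated by LaserGRBL
G21
G90
G00 X96.590 Y39.256
M3 S424
G1 X94.380 Y50.368 F2379
G1 X88.085 Y59.788 F2379
G1 X78.665 Y66.083 F2379
G1 X67.553 Y68.293 F2379
G1 X56.441 Y66.083 F2379
G1 X47.021 Y59.788 F2379
G1 X40.726 Y50.368 F2379
G1 X38.516 Y39.256 F2379
G1 X40.726 Y28.144 F2379
G1 X47.021 Y18.724 F2379
G1 X56.441 Y12.429 F2379
G1 X67.553 Y10.219 F2379
G1 X78.665 Y12.429 F2379
G1 X88.085 Y18.724 F2379
G1 X94.380 Y28.144 F2379
G1 X96.590 Y39.256 F2379
G00 X59.397 Y164.991
M3 S424
G1 X77.141 Y85.665 F2379
G1 X170.518 Y110.970 F2379
G1 X35.476 Y244.524 F2379
G1 X181.834 Y138.759 F2379
G1 X172.019 Y94.904 F2379
G1 X59.397 Y164.991 F2379
G00 X87.266 Y199.226
M3 S424
G1 X189.504 Y199.226 F2379
G1 X189.504 Y143.003 F2379
G1 X87.266 Y143.003 F2379
G1 X87.266 Y199.226 F2379
G00 X19.645 Y140.533
M3 S867
G1 X119.974 Y140.533 F1022
G1 X119.974 Y55.078 F1022
G1 X19.645 Y55.078 F1022
G1 X19.645 Y140.533 F1022
M5
G00 X0.000 Y0.000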